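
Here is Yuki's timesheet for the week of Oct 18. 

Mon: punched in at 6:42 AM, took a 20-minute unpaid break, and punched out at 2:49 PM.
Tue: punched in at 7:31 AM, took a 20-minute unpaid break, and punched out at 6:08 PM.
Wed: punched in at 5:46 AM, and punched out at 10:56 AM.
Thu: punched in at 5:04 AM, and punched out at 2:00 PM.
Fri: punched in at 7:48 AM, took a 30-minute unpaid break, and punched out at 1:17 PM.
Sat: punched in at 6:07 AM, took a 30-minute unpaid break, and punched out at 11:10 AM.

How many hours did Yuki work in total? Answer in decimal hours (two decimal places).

41.70 hours

Mon: 6:42 AM–2:49 PM = 8 h 7 min; less 20 min break → 7 h 47 min
Tue: 7:31 AM–6:08 PM = 10 h 37 min; less 20 min break → 10 h 17 min
Wed: 5:46 AM–10:56 AM = 5 h 10 min
Thu: 5:04 AM–2:00 PM = 8 h 56 min
Fri: 7:48 AM–1:17 PM = 5 h 29 min; less 30 min break → 4 h 59 min
Sat: 6:07 AM–11:10 AM = 5 h 3 min; less 30 min break → 4 h 33 min
Total: 7 h 47 min + 10 h 17 min + 5 h 10 min + 8 h 56 min + 4 h 59 min + 4 h 33 min = 41 h 42 min.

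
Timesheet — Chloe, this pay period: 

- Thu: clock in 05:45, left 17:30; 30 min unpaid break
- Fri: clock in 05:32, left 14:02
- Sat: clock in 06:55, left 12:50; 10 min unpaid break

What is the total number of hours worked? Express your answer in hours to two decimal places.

Thu: 05:45–17:30 = 11 h 45 min; less 30 min break → 11 h 15 min
Fri: 05:32–14:02 = 8 h 30 min
Sat: 06:55–12:50 = 5 h 55 min; less 10 min break → 5 h 45 min
Total: 11 h 15 min + 8 h 30 min + 5 h 45 min = 25 h 30 min.

25.50 hours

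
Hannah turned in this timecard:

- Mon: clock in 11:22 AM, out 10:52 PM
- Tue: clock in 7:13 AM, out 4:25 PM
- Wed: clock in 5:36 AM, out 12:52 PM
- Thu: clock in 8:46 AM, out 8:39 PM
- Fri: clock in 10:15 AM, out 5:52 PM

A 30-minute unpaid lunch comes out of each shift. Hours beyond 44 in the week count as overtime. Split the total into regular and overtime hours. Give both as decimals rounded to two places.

Mon: 11:22 AM–10:52 PM = 11 h 30 min; less 30 min break → 11 h 0 min
Tue: 7:13 AM–4:25 PM = 9 h 12 min; less 30 min break → 8 h 42 min
Wed: 5:36 AM–12:52 PM = 7 h 16 min; less 30 min break → 6 h 46 min
Thu: 8:46 AM–8:39 PM = 11 h 53 min; less 30 min break → 11 h 23 min
Fri: 10:15 AM–5:52 PM = 7 h 37 min; less 30 min break → 7 h 7 min
Total worked: 44 h 58 min = 44.97 h.
Threshold 44 h → overtime 0 h 58 min, regular 44 h 0 min.

Regular 44.00 hours, overtime 0.97 hours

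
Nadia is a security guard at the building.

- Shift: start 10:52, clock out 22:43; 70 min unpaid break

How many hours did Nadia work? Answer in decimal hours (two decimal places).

10.68 hours

Shift: 10:52–22:43 = 11 h 51 min; less 70 min break → 10 h 41 min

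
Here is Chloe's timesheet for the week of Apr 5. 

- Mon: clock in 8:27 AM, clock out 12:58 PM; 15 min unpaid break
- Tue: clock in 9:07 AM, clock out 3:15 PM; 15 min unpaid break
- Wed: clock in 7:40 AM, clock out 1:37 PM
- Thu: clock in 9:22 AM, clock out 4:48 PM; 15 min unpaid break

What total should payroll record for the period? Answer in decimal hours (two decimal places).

Mon: 8:27 AM–12:58 PM = 4 h 31 min; less 15 min break → 4 h 16 min
Tue: 9:07 AM–3:15 PM = 6 h 8 min; less 15 min break → 5 h 53 min
Wed: 7:40 AM–1:37 PM = 5 h 57 min
Thu: 9:22 AM–4:48 PM = 7 h 26 min; less 15 min break → 7 h 11 min
Total: 4 h 16 min + 5 h 53 min + 5 h 57 min + 7 h 11 min = 23 h 17 min.

23.28 hours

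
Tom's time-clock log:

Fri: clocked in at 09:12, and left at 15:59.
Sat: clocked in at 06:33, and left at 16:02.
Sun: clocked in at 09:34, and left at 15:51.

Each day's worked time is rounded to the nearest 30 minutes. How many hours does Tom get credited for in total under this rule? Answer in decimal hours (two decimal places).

Fri: 09:12–15:59 = 6 h 47 min → rounds to 7 h 0 min
Sat: 06:33–16:02 = 9 h 29 min → rounds to 9 h 30 min
Sun: 09:34–15:51 = 6 h 17 min → rounds to 6 h 30 min
Total credited: 23 h 0 min.

23.00 hours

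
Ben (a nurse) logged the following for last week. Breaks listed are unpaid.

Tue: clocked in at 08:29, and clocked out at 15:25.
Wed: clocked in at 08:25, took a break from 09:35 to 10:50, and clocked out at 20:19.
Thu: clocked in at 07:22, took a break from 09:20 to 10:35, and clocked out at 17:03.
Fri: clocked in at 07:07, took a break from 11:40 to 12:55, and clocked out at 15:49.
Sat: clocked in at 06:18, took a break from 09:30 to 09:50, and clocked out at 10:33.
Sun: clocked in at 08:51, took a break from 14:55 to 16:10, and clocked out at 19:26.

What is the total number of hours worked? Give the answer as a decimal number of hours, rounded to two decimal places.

46.72 hours

Tue: 08:29–15:25 = 6 h 56 min
Wed: 08:25–20:19 = 11 h 54 min; less 75 min break → 10 h 39 min
Thu: 07:22–17:03 = 9 h 41 min; less 75 min break → 8 h 26 min
Fri: 07:07–15:49 = 8 h 42 min; less 75 min break → 7 h 27 min
Sat: 06:18–10:33 = 4 h 15 min; less 20 min break → 3 h 55 min
Sun: 08:51–19:26 = 10 h 35 min; less 75 min break → 9 h 20 min
Total: 6 h 56 min + 10 h 39 min + 8 h 26 min + 7 h 27 min + 3 h 55 min + 9 h 20 min = 46 h 43 min.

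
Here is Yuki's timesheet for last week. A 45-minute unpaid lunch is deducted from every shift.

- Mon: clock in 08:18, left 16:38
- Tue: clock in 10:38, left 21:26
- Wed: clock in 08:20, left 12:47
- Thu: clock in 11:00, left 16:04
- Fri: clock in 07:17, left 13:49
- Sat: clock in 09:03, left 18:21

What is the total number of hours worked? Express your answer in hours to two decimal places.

Mon: 08:18–16:38 = 8 h 20 min; less 45 min break → 7 h 35 min
Tue: 10:38–21:26 = 10 h 48 min; less 45 min break → 10 h 3 min
Wed: 08:20–12:47 = 4 h 27 min; less 45 min break → 3 h 42 min
Thu: 11:00–16:04 = 5 h 4 min; less 45 min break → 4 h 19 min
Fri: 07:17–13:49 = 6 h 32 min; less 45 min break → 5 h 47 min
Sat: 09:03–18:21 = 9 h 18 min; less 45 min break → 8 h 33 min
Total: 7 h 35 min + 10 h 3 min + 3 h 42 min + 4 h 19 min + 5 h 47 min + 8 h 33 min = 39 h 59 min.

39.98 hours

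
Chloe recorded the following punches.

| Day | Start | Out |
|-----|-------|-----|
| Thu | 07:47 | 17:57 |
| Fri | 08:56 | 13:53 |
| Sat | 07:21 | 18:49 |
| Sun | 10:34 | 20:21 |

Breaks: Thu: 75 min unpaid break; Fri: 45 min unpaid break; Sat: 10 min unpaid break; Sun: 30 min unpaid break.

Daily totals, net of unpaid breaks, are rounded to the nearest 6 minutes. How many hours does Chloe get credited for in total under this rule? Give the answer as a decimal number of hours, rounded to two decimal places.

Thu: 07:47–17:57 = 10 h 10 min − 75 min = 8 h 55 min → rounds to 8 h 54 min
Fri: 08:56–13:53 = 4 h 57 min − 45 min = 4 h 12 min → rounds to 4 h 12 min
Sat: 07:21–18:49 = 11 h 28 min − 10 min = 11 h 18 min → rounds to 11 h 18 min
Sun: 10:34–20:21 = 9 h 47 min − 30 min = 9 h 17 min → rounds to 9 h 18 min
Total credited: 33 h 42 min.

33.70 hours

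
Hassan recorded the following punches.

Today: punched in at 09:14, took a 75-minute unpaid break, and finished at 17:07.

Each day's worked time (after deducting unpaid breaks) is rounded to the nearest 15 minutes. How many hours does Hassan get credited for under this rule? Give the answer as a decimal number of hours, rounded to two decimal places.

Today: 09:14–17:07 = 7 h 53 min − 75 min = 6 h 38 min → rounds to 6 h 45 min

6.75 hours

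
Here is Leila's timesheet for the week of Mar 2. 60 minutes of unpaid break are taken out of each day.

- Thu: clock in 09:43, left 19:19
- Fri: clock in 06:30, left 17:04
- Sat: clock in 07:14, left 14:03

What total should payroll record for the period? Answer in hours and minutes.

23 h 59 min

Thu: 09:43–19:19 = 9 h 36 min; less 60 min break → 8 h 36 min
Fri: 06:30–17:04 = 10 h 34 min; less 60 min break → 9 h 34 min
Sat: 07:14–14:03 = 6 h 49 min; less 60 min break → 5 h 49 min
Total: 8 h 36 min + 9 h 34 min + 5 h 49 min = 23 h 59 min.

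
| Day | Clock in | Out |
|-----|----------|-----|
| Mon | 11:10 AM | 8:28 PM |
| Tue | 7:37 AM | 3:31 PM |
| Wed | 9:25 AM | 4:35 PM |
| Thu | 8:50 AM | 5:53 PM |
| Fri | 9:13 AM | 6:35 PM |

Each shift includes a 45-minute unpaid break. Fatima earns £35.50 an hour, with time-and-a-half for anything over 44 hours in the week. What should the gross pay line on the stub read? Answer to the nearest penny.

£1385.68

Mon: 11:10 AM–8:28 PM = 9 h 18 min; less 45 min break → 8 h 33 min
Tue: 7:37 AM–3:31 PM = 7 h 54 min; less 45 min break → 7 h 9 min
Wed: 9:25 AM–4:35 PM = 7 h 10 min; less 45 min break → 6 h 25 min
Thu: 8:50 AM–5:53 PM = 9 h 3 min; less 45 min break → 8 h 18 min
Fri: 9:13 AM–6:35 PM = 9 h 22 min; less 45 min break → 8 h 37 min
Total worked: 39 h 2 min = 2342 min.
Regular 39 h 2 min = 2342 min at £35.50/h; overtime 0 h 0 min = 0 min at £53.25/h.
Pay = (2342 × £35.50 + 0 × £53.25) ÷ 60 = £1385.68.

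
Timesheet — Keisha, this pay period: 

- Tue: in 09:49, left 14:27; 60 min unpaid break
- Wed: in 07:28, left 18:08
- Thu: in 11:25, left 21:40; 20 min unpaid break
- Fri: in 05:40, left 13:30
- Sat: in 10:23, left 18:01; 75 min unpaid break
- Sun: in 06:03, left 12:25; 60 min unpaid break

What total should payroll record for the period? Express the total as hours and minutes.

Tue: 09:49–14:27 = 4 h 38 min; less 60 min break → 3 h 38 min
Wed: 07:28–18:08 = 10 h 40 min
Thu: 11:25–21:40 = 10 h 15 min; less 20 min break → 9 h 55 min
Fri: 05:40–13:30 = 7 h 50 min
Sat: 10:23–18:01 = 7 h 38 min; less 75 min break → 6 h 23 min
Sun: 06:03–12:25 = 6 h 22 min; less 60 min break → 5 h 22 min
Total: 3 h 38 min + 10 h 40 min + 9 h 55 min + 7 h 50 min + 6 h 23 min + 5 h 22 min = 43 h 48 min.

43 h 48 min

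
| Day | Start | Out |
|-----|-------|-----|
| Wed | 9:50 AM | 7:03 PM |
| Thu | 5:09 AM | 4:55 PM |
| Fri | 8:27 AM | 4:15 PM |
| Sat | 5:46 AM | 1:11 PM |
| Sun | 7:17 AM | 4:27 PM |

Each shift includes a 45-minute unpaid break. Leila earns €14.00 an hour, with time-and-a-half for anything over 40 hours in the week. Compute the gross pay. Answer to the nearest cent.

€593.95

Wed: 9:50 AM–7:03 PM = 9 h 13 min; less 45 min break → 8 h 28 min
Thu: 5:09 AM–4:55 PM = 11 h 46 min; less 45 min break → 11 h 1 min
Fri: 8:27 AM–4:15 PM = 7 h 48 min; less 45 min break → 7 h 3 min
Sat: 5:46 AM–1:11 PM = 7 h 25 min; less 45 min break → 6 h 40 min
Sun: 7:17 AM–4:27 PM = 9 h 10 min; less 45 min break → 8 h 25 min
Total worked: 41 h 37 min = 2497 min.
Regular 40 h 0 min = 2400 min at €14.00/h; overtime 1 h 37 min = 97 min at €21.00/h.
Pay = (2400 × €14.00 + 97 × €21.00) ÷ 60 = €593.95.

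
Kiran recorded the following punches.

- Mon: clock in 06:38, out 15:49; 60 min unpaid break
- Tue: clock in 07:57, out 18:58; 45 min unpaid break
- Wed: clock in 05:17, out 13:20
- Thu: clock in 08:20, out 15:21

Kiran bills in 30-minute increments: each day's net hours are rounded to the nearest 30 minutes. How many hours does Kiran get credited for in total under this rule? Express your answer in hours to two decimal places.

33.50 hours

Mon: 06:38–15:49 = 9 h 11 min − 60 min = 8 h 11 min → rounds to 8 h 0 min
Tue: 07:57–18:58 = 11 h 1 min − 45 min = 10 h 16 min → rounds to 10 h 30 min
Wed: 05:17–13:20 = 8 h 3 min → rounds to 8 h 0 min
Thu: 08:20–15:21 = 7 h 1 min → rounds to 7 h 0 min
Total credited: 33 h 30 min.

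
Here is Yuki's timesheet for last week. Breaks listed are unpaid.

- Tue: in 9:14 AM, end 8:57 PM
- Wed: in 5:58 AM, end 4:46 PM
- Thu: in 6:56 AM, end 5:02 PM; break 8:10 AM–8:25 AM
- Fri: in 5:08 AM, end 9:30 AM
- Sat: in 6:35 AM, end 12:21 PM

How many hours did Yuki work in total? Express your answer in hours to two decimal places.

42.50 hours

Tue: 9:14 AM–8:57 PM = 11 h 43 min
Wed: 5:58 AM–4:46 PM = 10 h 48 min
Thu: 6:56 AM–5:02 PM = 10 h 6 min; less 15 min break → 9 h 51 min
Fri: 5:08 AM–9:30 AM = 4 h 22 min
Sat: 6:35 AM–12:21 PM = 5 h 46 min
Total: 11 h 43 min + 10 h 48 min + 9 h 51 min + 4 h 22 min + 5 h 46 min = 42 h 30 min.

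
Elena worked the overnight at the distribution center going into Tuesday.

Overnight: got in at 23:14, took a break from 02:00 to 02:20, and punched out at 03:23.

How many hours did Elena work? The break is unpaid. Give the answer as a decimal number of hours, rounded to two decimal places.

Overnight: 23:14 → midnight = 0 h 46 min; midnight → 03:23 = 3 h 23 min; span 4 h 9 min; less 20 min break → 3 h 49 min

3.82 hours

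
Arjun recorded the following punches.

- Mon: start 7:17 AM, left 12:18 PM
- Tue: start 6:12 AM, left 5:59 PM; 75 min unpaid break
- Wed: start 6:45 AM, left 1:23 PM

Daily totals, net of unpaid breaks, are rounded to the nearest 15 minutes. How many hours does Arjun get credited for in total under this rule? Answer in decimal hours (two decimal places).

Mon: 7:17 AM–12:18 PM = 5 h 1 min → rounds to 5 h 0 min
Tue: 6:12 AM–5:59 PM = 11 h 47 min − 75 min = 10 h 32 min → rounds to 10 h 30 min
Wed: 6:45 AM–1:23 PM = 6 h 38 min → rounds to 6 h 45 min
Total credited: 22 h 15 min.

22.25 hours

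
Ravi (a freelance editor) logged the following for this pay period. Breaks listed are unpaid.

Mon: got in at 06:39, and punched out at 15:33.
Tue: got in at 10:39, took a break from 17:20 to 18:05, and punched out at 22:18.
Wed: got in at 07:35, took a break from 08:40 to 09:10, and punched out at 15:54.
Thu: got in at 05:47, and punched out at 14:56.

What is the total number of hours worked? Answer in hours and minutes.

36 h 46 min

Mon: 06:39–15:33 = 8 h 54 min
Tue: 10:39–22:18 = 11 h 39 min; less 45 min break → 10 h 54 min
Wed: 07:35–15:54 = 8 h 19 min; less 30 min break → 7 h 49 min
Thu: 05:47–14:56 = 9 h 9 min
Total: 8 h 54 min + 10 h 54 min + 7 h 49 min + 9 h 9 min = 36 h 46 min.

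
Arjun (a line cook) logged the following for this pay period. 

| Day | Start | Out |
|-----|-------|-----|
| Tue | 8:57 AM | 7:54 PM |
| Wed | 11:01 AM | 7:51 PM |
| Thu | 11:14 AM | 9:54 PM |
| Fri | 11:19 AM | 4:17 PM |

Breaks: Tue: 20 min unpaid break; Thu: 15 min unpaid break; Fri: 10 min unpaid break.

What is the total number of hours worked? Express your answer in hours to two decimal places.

34.67 hours

Tue: 8:57 AM–7:54 PM = 10 h 57 min; less 20 min break → 10 h 37 min
Wed: 11:01 AM–7:51 PM = 8 h 50 min
Thu: 11:14 AM–9:54 PM = 10 h 40 min; less 15 min break → 10 h 25 min
Fri: 11:19 AM–4:17 PM = 4 h 58 min; less 10 min break → 4 h 48 min
Total: 10 h 37 min + 8 h 50 min + 10 h 25 min + 4 h 48 min = 34 h 40 min.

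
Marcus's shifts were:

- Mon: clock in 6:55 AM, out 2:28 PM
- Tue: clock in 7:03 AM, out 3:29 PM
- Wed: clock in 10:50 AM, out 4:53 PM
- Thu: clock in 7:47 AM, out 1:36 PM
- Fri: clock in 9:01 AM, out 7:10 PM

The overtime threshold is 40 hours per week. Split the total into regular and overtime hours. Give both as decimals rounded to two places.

Mon: 6:55 AM–2:28 PM = 7 h 33 min
Tue: 7:03 AM–3:29 PM = 8 h 26 min
Wed: 10:50 AM–4:53 PM = 6 h 3 min
Thu: 7:47 AM–1:36 PM = 5 h 49 min
Fri: 9:01 AM–7:10 PM = 10 h 9 min
Total worked: 38 h 0 min = 38.00 h.
Threshold 40 h → overtime 0 h 0 min, regular 38 h 0 min.

Regular 38.00 hours, overtime 0.00 hours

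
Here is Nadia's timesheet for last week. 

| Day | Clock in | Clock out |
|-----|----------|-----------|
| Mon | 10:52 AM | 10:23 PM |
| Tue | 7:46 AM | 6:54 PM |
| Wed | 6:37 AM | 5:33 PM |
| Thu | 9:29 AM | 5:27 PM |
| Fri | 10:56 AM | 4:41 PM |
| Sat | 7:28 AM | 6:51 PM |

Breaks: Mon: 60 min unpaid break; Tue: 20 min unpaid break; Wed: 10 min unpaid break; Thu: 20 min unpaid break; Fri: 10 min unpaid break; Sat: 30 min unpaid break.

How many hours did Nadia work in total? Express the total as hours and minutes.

56 h 11 min

Mon: 10:52 AM–10:23 PM = 11 h 31 min; less 60 min break → 10 h 31 min
Tue: 7:46 AM–6:54 PM = 11 h 8 min; less 20 min break → 10 h 48 min
Wed: 6:37 AM–5:33 PM = 10 h 56 min; less 10 min break → 10 h 46 min
Thu: 9:29 AM–5:27 PM = 7 h 58 min; less 20 min break → 7 h 38 min
Fri: 10:56 AM–4:41 PM = 5 h 45 min; less 10 min break → 5 h 35 min
Sat: 7:28 AM–6:51 PM = 11 h 23 min; less 30 min break → 10 h 53 min
Total: 10 h 31 min + 10 h 48 min + 10 h 46 min + 7 h 38 min + 5 h 35 min + 10 h 53 min = 56 h 11 min.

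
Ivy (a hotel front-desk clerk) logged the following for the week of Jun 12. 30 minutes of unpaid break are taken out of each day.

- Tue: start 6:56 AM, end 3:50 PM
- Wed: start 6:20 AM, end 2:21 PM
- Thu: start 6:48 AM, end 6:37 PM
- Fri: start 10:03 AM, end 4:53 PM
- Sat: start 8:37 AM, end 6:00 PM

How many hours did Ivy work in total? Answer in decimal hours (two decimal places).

Tue: 6:56 AM–3:50 PM = 8 h 54 min; less 30 min break → 8 h 24 min
Wed: 6:20 AM–2:21 PM = 8 h 1 min; less 30 min break → 7 h 31 min
Thu: 6:48 AM–6:37 PM = 11 h 49 min; less 30 min break → 11 h 19 min
Fri: 10:03 AM–4:53 PM = 6 h 50 min; less 30 min break → 6 h 20 min
Sat: 8:37 AM–6:00 PM = 9 h 23 min; less 30 min break → 8 h 53 min
Total: 8 h 24 min + 7 h 31 min + 11 h 19 min + 6 h 20 min + 8 h 53 min = 42 h 27 min.

42.45 hours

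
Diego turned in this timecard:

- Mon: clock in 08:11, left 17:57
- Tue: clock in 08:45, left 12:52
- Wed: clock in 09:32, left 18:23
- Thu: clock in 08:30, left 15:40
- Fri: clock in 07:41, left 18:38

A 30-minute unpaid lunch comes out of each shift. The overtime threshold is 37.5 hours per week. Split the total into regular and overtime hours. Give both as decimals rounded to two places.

Regular 37.50 hours, overtime 0.85 hours

Mon: 08:11–17:57 = 9 h 46 min; less 30 min break → 9 h 16 min
Tue: 08:45–12:52 = 4 h 7 min; less 30 min break → 3 h 37 min
Wed: 09:32–18:23 = 8 h 51 min; less 30 min break → 8 h 21 min
Thu: 08:30–15:40 = 7 h 10 min; less 30 min break → 6 h 40 min
Fri: 07:41–18:38 = 10 h 57 min; less 30 min break → 10 h 27 min
Total worked: 38 h 21 min = 38.35 h.
Threshold 37.5 h → overtime 0 h 51 min, regular 37 h 30 min.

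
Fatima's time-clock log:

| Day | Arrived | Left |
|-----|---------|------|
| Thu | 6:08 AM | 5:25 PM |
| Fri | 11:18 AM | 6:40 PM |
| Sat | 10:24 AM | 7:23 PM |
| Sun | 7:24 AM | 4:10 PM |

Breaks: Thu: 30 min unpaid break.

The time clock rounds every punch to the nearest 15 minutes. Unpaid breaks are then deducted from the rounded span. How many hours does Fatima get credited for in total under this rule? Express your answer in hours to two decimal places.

Thu: in 6:08 AM→6:15 AM, out 5:25 PM→5:30 PM; 11 h 15 min − 30 min = 10 h 45 min
Fri: in 11:18 AM→11:15 AM, out 6:40 PM→6:45 PM; 7 h 30 min
Sat: in 10:24 AM→10:30 AM, out 7:23 PM→7:30 PM; 9 h 0 min
Sun: in 7:24 AM→7:30 AM, out 4:10 PM→4:15 PM; 8 h 45 min
Total credited: 36 h 0 min.

36.00 hours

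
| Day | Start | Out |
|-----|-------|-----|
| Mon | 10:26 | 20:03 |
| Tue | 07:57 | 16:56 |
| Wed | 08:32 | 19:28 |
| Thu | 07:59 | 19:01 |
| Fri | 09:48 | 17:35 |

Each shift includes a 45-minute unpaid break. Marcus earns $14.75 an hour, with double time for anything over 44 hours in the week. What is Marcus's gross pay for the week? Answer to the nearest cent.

$666.70

Mon: 10:26–20:03 = 9 h 37 min; less 45 min break → 8 h 52 min
Tue: 07:57–16:56 = 8 h 59 min; less 45 min break → 8 h 14 min
Wed: 08:32–19:28 = 10 h 56 min; less 45 min break → 10 h 11 min
Thu: 07:59–19:01 = 11 h 2 min; less 45 min break → 10 h 17 min
Fri: 09:48–17:35 = 7 h 47 min; less 45 min break → 7 h 2 min
Total worked: 44 h 36 min = 2676 min.
Regular 44 h 0 min = 2640 min at $14.75/h; overtime 0 h 36 min = 36 min at $29.50/h.
Pay = (2640 × $14.75 + 36 × $29.50) ÷ 60 = $666.70.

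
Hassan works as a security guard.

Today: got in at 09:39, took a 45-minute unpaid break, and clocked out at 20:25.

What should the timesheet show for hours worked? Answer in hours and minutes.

10 h 1 min

Today: 09:39–20:25 = 10 h 46 min; less 45 min break → 10 h 1 min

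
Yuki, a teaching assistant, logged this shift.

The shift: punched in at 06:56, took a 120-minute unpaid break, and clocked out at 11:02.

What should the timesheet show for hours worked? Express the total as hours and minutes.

The shift: 06:56–11:02 = 4 h 6 min; less 120 min break → 2 h 6 min

2 h 6 min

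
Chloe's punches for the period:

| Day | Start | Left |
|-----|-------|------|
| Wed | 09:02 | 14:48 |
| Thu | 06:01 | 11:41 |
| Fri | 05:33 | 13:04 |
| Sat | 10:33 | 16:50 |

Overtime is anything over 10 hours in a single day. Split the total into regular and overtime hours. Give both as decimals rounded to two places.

Wed: 09:02–14:48 = 5 h 46 min
Thu: 06:01–11:41 = 5 h 40 min
Fri: 05:33–13:04 = 7 h 31 min
Sat: 10:33–16:50 = 6 h 17 min
Wed reg 5 h 46 min / OT 0 h 0 min; Thu reg 5 h 40 min / OT 0 h 0 min; Fri reg 7 h 31 min / OT 0 h 0 min; Sat reg 6 h 17 min / OT 0 h 0 min.
Totals: regular 25 h 14 min, overtime 0 h 0 min.

Regular 25.23 hours, overtime 0.00 hours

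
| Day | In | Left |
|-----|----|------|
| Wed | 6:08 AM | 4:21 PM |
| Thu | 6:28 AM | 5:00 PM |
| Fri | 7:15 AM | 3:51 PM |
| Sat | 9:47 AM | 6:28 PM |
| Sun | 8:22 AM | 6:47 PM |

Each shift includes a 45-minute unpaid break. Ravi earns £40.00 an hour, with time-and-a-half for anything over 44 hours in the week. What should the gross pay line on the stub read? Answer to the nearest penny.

Wed: 6:08 AM–4:21 PM = 10 h 13 min; less 45 min break → 9 h 28 min
Thu: 6:28 AM–5:00 PM = 10 h 32 min; less 45 min break → 9 h 47 min
Fri: 7:15 AM–3:51 PM = 8 h 36 min; less 45 min break → 7 h 51 min
Sat: 9:47 AM–6:28 PM = 8 h 41 min; less 45 min break → 7 h 56 min
Sun: 8:22 AM–6:47 PM = 10 h 25 min; less 45 min break → 9 h 40 min
Total worked: 44 h 42 min = 2682 min.
Regular 44 h 0 min = 2640 min at £40.00/h; overtime 0 h 42 min = 42 min at £60.00/h.
Pay = (2640 × £40.00 + 42 × £60.00) ÷ 60 = £1802.00.

£1802.00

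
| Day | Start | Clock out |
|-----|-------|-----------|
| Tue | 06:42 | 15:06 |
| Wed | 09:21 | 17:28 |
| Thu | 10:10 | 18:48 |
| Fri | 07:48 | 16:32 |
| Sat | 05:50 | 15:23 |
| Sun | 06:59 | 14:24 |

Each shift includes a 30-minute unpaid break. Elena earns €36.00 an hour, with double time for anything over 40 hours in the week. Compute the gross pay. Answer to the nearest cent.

€2005.20

Tue: 06:42–15:06 = 8 h 24 min; less 30 min break → 7 h 54 min
Wed: 09:21–17:28 = 8 h 7 min; less 30 min break → 7 h 37 min
Thu: 10:10–18:48 = 8 h 38 min; less 30 min break → 8 h 8 min
Fri: 07:48–16:32 = 8 h 44 min; less 30 min break → 8 h 14 min
Sat: 05:50–15:23 = 9 h 33 min; less 30 min break → 9 h 3 min
Sun: 06:59–14:24 = 7 h 25 min; less 30 min break → 6 h 55 min
Total worked: 47 h 51 min = 2871 min.
Regular 40 h 0 min = 2400 min at €36.00/h; overtime 7 h 51 min = 471 min at €72.00/h.
Pay = (2400 × €36.00 + 471 × €72.00) ÷ 60 = €2005.20.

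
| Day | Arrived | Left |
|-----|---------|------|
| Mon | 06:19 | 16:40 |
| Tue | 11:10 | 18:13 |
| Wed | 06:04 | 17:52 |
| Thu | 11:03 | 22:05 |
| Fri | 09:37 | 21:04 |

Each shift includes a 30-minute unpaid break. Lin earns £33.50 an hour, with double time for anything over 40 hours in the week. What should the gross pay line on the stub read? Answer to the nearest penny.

Mon: 06:19–16:40 = 10 h 21 min; less 30 min break → 9 h 51 min
Tue: 11:10–18:13 = 7 h 3 min; less 30 min break → 6 h 33 min
Wed: 06:04–17:52 = 11 h 48 min; less 30 min break → 11 h 18 min
Thu: 11:03–22:05 = 11 h 2 min; less 30 min break → 10 h 32 min
Fri: 09:37–21:04 = 11 h 27 min; less 30 min break → 10 h 57 min
Total worked: 49 h 11 min = 2951 min.
Regular 40 h 0 min = 2400 min at £33.50/h; overtime 9 h 11 min = 551 min at £67.00/h.
Pay = (2400 × £33.50 + 551 × £67.00) ÷ 60 = £1955.28.

£1955.28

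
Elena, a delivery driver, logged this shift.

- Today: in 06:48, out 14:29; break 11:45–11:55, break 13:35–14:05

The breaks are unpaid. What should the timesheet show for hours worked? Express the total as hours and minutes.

Today: 06:48–14:29 = 7 h 41 min; less 40 min break → 7 h 1 min

7 h 1 min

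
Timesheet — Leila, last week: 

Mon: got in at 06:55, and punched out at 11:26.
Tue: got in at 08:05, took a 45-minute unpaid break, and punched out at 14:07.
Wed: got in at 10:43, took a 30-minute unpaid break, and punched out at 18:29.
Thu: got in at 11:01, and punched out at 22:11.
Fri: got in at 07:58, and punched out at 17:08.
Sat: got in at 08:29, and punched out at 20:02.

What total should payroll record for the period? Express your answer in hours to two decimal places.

Mon: 06:55–11:26 = 4 h 31 min
Tue: 08:05–14:07 = 6 h 2 min; less 45 min break → 5 h 17 min
Wed: 10:43–18:29 = 7 h 46 min; less 30 min break → 7 h 16 min
Thu: 11:01–22:11 = 11 h 10 min
Fri: 07:58–17:08 = 9 h 10 min
Sat: 08:29–20:02 = 11 h 33 min
Total: 4 h 31 min + 5 h 17 min + 7 h 16 min + 11 h 10 min + 9 h 10 min + 11 h 33 min = 48 h 57 min.

48.95 hours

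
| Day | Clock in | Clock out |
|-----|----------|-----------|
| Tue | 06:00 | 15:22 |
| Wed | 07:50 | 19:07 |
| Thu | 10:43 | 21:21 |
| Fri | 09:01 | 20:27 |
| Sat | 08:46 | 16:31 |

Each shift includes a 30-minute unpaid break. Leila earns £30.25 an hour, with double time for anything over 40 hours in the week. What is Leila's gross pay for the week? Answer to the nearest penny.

£1691.98

Tue: 06:00–15:22 = 9 h 22 min; less 30 min break → 8 h 52 min
Wed: 07:50–19:07 = 11 h 17 min; less 30 min break → 10 h 47 min
Thu: 10:43–21:21 = 10 h 38 min; less 30 min break → 10 h 8 min
Fri: 09:01–20:27 = 11 h 26 min; less 30 min break → 10 h 56 min
Sat: 08:46–16:31 = 7 h 45 min; less 30 min break → 7 h 15 min
Total worked: 47 h 58 min = 2878 min.
Regular 40 h 0 min = 2400 min at £30.25/h; overtime 7 h 58 min = 478 min at £60.50/h.
Pay = (2400 × £30.25 + 478 × £60.50) ÷ 60 = £1691.98.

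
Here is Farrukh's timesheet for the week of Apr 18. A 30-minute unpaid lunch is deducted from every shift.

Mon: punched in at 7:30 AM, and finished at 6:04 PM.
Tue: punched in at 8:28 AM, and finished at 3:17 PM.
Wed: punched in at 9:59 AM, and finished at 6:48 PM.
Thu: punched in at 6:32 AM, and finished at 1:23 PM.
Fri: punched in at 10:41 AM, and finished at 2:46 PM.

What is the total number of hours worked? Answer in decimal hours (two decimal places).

Mon: 7:30 AM–6:04 PM = 10 h 34 min; less 30 min break → 10 h 4 min
Tue: 8:28 AM–3:17 PM = 6 h 49 min; less 30 min break → 6 h 19 min
Wed: 9:59 AM–6:48 PM = 8 h 49 min; less 30 min break → 8 h 19 min
Thu: 6:32 AM–1:23 PM = 6 h 51 min; less 30 min break → 6 h 21 min
Fri: 10:41 AM–2:46 PM = 4 h 5 min; less 30 min break → 3 h 35 min
Total: 10 h 4 min + 6 h 19 min + 8 h 19 min + 6 h 21 min + 3 h 35 min = 34 h 38 min.

34.63 hours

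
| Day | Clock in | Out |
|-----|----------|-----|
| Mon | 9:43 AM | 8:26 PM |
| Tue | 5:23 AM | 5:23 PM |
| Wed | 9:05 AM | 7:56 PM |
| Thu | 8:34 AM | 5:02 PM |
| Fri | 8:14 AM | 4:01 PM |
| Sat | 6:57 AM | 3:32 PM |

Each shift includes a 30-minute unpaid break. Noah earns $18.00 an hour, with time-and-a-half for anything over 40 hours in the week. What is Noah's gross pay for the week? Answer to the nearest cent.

Mon: 9:43 AM–8:26 PM = 10 h 43 min; less 30 min break → 10 h 13 min
Tue: 5:23 AM–5:23 PM = 12 h 0 min; less 30 min break → 11 h 30 min
Wed: 9:05 AM–7:56 PM = 10 h 51 min; less 30 min break → 10 h 21 min
Thu: 8:34 AM–5:02 PM = 8 h 28 min; less 30 min break → 7 h 58 min
Fri: 8:14 AM–4:01 PM = 7 h 47 min; less 30 min break → 7 h 17 min
Sat: 6:57 AM–3:32 PM = 8 h 35 min; less 30 min break → 8 h 5 min
Total worked: 55 h 24 min = 3324 min.
Regular 40 h 0 min = 2400 min at $18.00/h; overtime 15 h 24 min = 924 min at $27.00/h.
Pay = (2400 × $18.00 + 924 × $27.00) ÷ 60 = $1135.80.

$1135.80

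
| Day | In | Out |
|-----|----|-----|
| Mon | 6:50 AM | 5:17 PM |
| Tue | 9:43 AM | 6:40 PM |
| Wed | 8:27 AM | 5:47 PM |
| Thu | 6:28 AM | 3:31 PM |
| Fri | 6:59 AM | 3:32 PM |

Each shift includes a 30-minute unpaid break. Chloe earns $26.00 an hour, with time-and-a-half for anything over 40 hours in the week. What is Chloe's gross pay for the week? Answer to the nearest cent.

$1189.50

Mon: 6:50 AM–5:17 PM = 10 h 27 min; less 30 min break → 9 h 57 min
Tue: 9:43 AM–6:40 PM = 8 h 57 min; less 30 min break → 8 h 27 min
Wed: 8:27 AM–5:47 PM = 9 h 20 min; less 30 min break → 8 h 50 min
Thu: 6:28 AM–3:31 PM = 9 h 3 min; less 30 min break → 8 h 33 min
Fri: 6:59 AM–3:32 PM = 8 h 33 min; less 30 min break → 8 h 3 min
Total worked: 43 h 50 min = 2630 min.
Regular 40 h 0 min = 2400 min at $26.00/h; overtime 3 h 50 min = 230 min at $39.00/h.
Pay = (2400 × $26.00 + 230 × $39.00) ÷ 60 = $1189.50.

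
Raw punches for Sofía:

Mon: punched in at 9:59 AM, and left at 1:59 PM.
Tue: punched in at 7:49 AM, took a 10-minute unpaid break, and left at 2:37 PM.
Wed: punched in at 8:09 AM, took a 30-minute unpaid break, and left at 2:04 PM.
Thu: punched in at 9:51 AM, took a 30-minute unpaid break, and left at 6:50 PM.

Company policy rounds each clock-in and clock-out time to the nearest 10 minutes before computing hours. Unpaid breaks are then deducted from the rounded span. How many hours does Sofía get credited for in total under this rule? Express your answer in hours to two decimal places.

Mon: in 9:59 AM→10:00 AM, out 1:59 PM→2:00 PM; 4 h 0 min
Tue: in 7:49 AM→7:50 AM, out 2:37 PM→2:40 PM; 6 h 50 min − 10 min = 6 h 40 min
Wed: in 8:09 AM→8:10 AM, out 2:04 PM→2:00 PM; 5 h 50 min − 30 min = 5 h 20 min
Thu: in 9:51 AM→9:50 AM, out 6:50 PM→6:50 PM; 9 h 0 min − 30 min = 8 h 30 min
Total credited: 24 h 30 min.

24.50 hours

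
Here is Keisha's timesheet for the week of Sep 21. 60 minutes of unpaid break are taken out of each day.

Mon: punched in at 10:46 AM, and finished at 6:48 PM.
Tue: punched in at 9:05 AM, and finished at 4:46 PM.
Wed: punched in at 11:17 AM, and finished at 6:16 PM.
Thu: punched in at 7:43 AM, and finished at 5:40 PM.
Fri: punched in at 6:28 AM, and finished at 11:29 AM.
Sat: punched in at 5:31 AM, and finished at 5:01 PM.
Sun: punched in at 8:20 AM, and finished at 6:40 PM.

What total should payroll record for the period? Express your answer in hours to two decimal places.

Mon: 10:46 AM–6:48 PM = 8 h 2 min; less 60 min break → 7 h 2 min
Tue: 9:05 AM–4:46 PM = 7 h 41 min; less 60 min break → 6 h 41 min
Wed: 11:17 AM–6:16 PM = 6 h 59 min; less 60 min break → 5 h 59 min
Thu: 7:43 AM–5:40 PM = 9 h 57 min; less 60 min break → 8 h 57 min
Fri: 6:28 AM–11:29 AM = 5 h 1 min; less 60 min break → 4 h 1 min
Sat: 5:31 AM–5:01 PM = 11 h 30 min; less 60 min break → 10 h 30 min
Sun: 8:20 AM–6:40 PM = 10 h 20 min; less 60 min break → 9 h 20 min
Total: 7 h 2 min + 6 h 41 min + 5 h 59 min + 8 h 57 min + 4 h 1 min + 10 h 30 min + 9 h 20 min = 52 h 30 min.

52.50 hours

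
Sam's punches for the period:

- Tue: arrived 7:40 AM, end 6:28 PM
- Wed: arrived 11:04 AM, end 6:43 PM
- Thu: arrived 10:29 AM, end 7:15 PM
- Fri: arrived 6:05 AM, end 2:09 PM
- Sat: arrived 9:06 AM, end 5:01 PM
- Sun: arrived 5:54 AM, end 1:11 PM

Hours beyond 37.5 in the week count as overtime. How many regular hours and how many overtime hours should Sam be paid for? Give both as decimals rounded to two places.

Tue: 7:40 AM–6:28 PM = 10 h 48 min
Wed: 11:04 AM–6:43 PM = 7 h 39 min
Thu: 10:29 AM–7:15 PM = 8 h 46 min
Fri: 6:05 AM–2:09 PM = 8 h 4 min
Sat: 9:06 AM–5:01 PM = 7 h 55 min
Sun: 5:54 AM–1:11 PM = 7 h 17 min
Total worked: 50 h 29 min = 50.48 h.
Threshold 37.5 h → overtime 12 h 59 min, regular 37 h 30 min.

Regular 37.50 hours, overtime 12.98 hours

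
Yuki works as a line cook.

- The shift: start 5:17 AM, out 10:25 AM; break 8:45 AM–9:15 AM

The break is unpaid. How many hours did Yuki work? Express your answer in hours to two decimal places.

4.63 hours

The shift: 5:17 AM–10:25 AM = 5 h 8 min; less 30 min break → 4 h 38 min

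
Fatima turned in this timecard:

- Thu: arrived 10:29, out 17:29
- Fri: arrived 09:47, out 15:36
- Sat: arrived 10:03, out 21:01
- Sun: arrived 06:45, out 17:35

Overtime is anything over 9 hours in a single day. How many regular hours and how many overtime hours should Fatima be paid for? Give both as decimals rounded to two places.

Regular 30.82 hours, overtime 3.80 hours

Thu: 10:29–17:29 = 7 h 0 min
Fri: 09:47–15:36 = 5 h 49 min
Sat: 10:03–21:01 = 10 h 58 min
Sun: 06:45–17:35 = 10 h 50 min
Thu reg 7 h 0 min / OT 0 h 0 min; Fri reg 5 h 49 min / OT 0 h 0 min; Sat reg 9 h 0 min / OT 1 h 58 min; Sun reg 9 h 0 min / OT 1 h 50 min.
Totals: regular 30 h 49 min, overtime 3 h 48 min.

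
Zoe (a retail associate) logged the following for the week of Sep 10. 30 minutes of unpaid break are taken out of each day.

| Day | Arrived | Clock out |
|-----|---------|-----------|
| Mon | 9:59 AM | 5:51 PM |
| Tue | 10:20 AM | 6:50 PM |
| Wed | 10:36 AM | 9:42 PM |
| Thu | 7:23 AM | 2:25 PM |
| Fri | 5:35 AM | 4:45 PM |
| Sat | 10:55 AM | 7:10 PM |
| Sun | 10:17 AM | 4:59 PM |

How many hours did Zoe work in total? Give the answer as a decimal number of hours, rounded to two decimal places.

Mon: 9:59 AM–5:51 PM = 7 h 52 min; less 30 min break → 7 h 22 min
Tue: 10:20 AM–6:50 PM = 8 h 30 min; less 30 min break → 8 h 0 min
Wed: 10:36 AM–9:42 PM = 11 h 6 min; less 30 min break → 10 h 36 min
Thu: 7:23 AM–2:25 PM = 7 h 2 min; less 30 min break → 6 h 32 min
Fri: 5:35 AM–4:45 PM = 11 h 10 min; less 30 min break → 10 h 40 min
Sat: 10:55 AM–7:10 PM = 8 h 15 min; less 30 min break → 7 h 45 min
Sun: 10:17 AM–4:59 PM = 6 h 42 min; less 30 min break → 6 h 12 min
Total: 7 h 22 min + 8 h 0 min + 10 h 36 min + 6 h 32 min + 10 h 40 min + 7 h 45 min + 6 h 12 min = 57 h 7 min.

57.12 hours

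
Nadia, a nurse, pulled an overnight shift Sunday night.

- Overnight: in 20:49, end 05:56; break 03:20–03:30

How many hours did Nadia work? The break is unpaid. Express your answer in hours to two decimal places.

Overnight: 20:49 → midnight = 3 h 11 min; midnight → 05:56 = 5 h 56 min; span 9 h 7 min; less 10 min break → 8 h 57 min

8.95 hours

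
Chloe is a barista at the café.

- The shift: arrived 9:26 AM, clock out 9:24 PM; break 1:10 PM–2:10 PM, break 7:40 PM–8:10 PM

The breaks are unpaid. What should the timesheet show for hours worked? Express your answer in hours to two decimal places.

10.47 hours

The shift: 9:26 AM–9:24 PM = 11 h 58 min; less 90 min break → 10 h 28 min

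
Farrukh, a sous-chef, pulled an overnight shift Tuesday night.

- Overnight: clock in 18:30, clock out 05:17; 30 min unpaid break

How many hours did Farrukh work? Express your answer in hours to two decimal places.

10.28 hours

Overnight: 18:30 → midnight = 5 h 30 min; midnight → 05:17 = 5 h 17 min; span 10 h 47 min; less 30 min break → 10 h 17 min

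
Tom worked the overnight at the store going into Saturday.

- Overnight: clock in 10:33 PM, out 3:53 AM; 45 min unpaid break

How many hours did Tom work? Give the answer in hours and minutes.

4 h 35 min

Overnight: 10:33 PM → midnight = 1 h 27 min; midnight → 3:53 AM = 3 h 53 min; span 5 h 20 min; less 45 min break → 4 h 35 min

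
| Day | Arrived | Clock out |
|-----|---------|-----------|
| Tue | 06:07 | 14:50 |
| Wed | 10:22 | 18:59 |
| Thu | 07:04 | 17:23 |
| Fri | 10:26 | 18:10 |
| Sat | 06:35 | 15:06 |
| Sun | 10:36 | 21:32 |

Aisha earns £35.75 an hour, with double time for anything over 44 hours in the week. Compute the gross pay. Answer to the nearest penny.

£2347.58

Tue: 06:07–14:50 = 8 h 43 min
Wed: 10:22–18:59 = 8 h 37 min
Thu: 07:04–17:23 = 10 h 19 min
Fri: 10:26–18:10 = 7 h 44 min
Sat: 06:35–15:06 = 8 h 31 min
Sun: 10:36–21:32 = 10 h 56 min
Total worked: 54 h 50 min = 3290 min.
Regular 44 h 0 min = 2640 min at £35.75/h; overtime 10 h 50 min = 650 min at £71.50/h.
Pay = (2640 × £35.75 + 650 × £71.50) ÷ 60 = £2347.58.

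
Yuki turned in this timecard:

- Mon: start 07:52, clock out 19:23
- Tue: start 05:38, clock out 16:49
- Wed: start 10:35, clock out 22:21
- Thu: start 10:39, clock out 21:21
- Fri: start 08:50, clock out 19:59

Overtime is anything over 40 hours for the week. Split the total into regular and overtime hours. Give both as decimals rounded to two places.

Mon: 07:52–19:23 = 11 h 31 min
Tue: 05:38–16:49 = 11 h 11 min
Wed: 10:35–22:21 = 11 h 46 min
Thu: 10:39–21:21 = 10 h 42 min
Fri: 08:50–19:59 = 11 h 9 min
Total worked: 56 h 19 min = 56.32 h.
Threshold 40 h → overtime 16 h 19 min, regular 40 h 0 min.

Regular 40.00 hours, overtime 16.32 hours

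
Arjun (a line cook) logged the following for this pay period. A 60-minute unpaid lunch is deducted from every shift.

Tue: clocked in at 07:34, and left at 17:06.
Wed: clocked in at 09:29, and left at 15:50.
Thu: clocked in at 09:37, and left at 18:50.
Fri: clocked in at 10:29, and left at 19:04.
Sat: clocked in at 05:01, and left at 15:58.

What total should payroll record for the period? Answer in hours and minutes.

Tue: 07:34–17:06 = 9 h 32 min; less 60 min break → 8 h 32 min
Wed: 09:29–15:50 = 6 h 21 min; less 60 min break → 5 h 21 min
Thu: 09:37–18:50 = 9 h 13 min; less 60 min break → 8 h 13 min
Fri: 10:29–19:04 = 8 h 35 min; less 60 min break → 7 h 35 min
Sat: 05:01–15:58 = 10 h 57 min; less 60 min break → 9 h 57 min
Total: 8 h 32 min + 5 h 21 min + 8 h 13 min + 7 h 35 min + 9 h 57 min = 39 h 38 min.

39 h 38 min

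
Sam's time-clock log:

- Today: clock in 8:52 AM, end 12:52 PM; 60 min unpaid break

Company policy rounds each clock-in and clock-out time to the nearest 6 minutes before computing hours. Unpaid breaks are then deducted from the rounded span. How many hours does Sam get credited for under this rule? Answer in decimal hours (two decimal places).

Today: in 8:52 AM→8:54 AM, out 12:52 PM→12:54 PM; 4 h 0 min − 60 min = 3 h 0 min

3.00 hours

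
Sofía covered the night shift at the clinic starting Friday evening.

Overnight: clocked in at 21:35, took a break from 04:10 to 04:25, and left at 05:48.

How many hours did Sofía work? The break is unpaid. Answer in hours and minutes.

Overnight: 21:35 → midnight = 2 h 25 min; midnight → 05:48 = 5 h 48 min; span 8 h 13 min; less 15 min break → 7 h 58 min

7 h 58 min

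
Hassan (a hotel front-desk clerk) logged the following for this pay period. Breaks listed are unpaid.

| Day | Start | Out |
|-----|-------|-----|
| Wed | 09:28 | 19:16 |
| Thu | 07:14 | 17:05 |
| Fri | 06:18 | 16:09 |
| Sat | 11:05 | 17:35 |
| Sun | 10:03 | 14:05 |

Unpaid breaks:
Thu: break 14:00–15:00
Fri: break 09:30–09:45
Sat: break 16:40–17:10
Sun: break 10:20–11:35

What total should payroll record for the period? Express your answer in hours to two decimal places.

Wed: 09:28–19:16 = 9 h 48 min
Thu: 07:14–17:05 = 9 h 51 min; less 60 min break → 8 h 51 min
Fri: 06:18–16:09 = 9 h 51 min; less 15 min break → 9 h 36 min
Sat: 11:05–17:35 = 6 h 30 min; less 30 min break → 6 h 0 min
Sun: 10:03–14:05 = 4 h 2 min; less 75 min break → 2 h 47 min
Total: 9 h 48 min + 8 h 51 min + 9 h 36 min + 6 h 0 min + 2 h 47 min = 37 h 2 min.

37.03 hours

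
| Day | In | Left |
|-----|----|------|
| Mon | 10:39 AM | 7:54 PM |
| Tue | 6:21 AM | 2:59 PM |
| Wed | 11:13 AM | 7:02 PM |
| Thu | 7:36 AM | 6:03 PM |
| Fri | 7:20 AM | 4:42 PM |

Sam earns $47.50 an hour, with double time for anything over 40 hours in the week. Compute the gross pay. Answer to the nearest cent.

$2424.08

Mon: 10:39 AM–7:54 PM = 9 h 15 min
Tue: 6:21 AM–2:59 PM = 8 h 38 min
Wed: 11:13 AM–7:02 PM = 7 h 49 min
Thu: 7:36 AM–6:03 PM = 10 h 27 min
Fri: 7:20 AM–4:42 PM = 9 h 22 min
Total worked: 45 h 31 min = 2731 min.
Regular 40 h 0 min = 2400 min at $47.50/h; overtime 5 h 31 min = 331 min at $95.00/h.
Pay = (2400 × $47.50 + 331 × $95.00) ÷ 60 = $2424.08.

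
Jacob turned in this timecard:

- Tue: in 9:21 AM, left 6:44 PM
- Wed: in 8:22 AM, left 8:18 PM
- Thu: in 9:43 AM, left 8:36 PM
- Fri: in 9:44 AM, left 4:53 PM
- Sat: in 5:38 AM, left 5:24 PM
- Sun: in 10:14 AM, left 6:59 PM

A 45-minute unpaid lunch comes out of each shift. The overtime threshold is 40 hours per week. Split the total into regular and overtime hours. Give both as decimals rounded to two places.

Regular 40.00 hours, overtime 15.37 hours

Tue: 9:21 AM–6:44 PM = 9 h 23 min; less 45 min break → 8 h 38 min
Wed: 8:22 AM–8:18 PM = 11 h 56 min; less 45 min break → 11 h 11 min
Thu: 9:43 AM–8:36 PM = 10 h 53 min; less 45 min break → 10 h 8 min
Fri: 9:44 AM–4:53 PM = 7 h 9 min; less 45 min break → 6 h 24 min
Sat: 5:38 AM–5:24 PM = 11 h 46 min; less 45 min break → 11 h 1 min
Sun: 10:14 AM–6:59 PM = 8 h 45 min; less 45 min break → 8 h 0 min
Total worked: 55 h 22 min = 55.37 h.
Threshold 40 h → overtime 15 h 22 min, regular 40 h 0 min.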